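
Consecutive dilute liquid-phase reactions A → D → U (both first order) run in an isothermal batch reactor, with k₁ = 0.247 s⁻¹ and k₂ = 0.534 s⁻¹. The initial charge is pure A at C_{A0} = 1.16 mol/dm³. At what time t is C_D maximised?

2.69 s

For first-order series the maximum of C_D occurs at t_opt = ln(k₂/k₁)/(k₂−k₁).
= ln(0.534/0.247)/(0.534−0.247) = ln(2.162)/0.2870 = 0.7710/0.2870 = 2.69 s.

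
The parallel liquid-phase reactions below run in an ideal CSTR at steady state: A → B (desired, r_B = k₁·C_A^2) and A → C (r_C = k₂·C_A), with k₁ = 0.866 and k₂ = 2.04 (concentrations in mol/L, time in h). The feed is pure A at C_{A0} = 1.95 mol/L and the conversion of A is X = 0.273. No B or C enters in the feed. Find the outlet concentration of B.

Exit C_A = C_{A0}(1−X) = 1.95×0.727 = 1.418 mol/L.
Rates in a CSTR are evaluated at the outlet concentration: r_B = 0.866×1.418^2 = 1.740, r_C = 2.04×1.418 = 2.892.
Fraction of consumed A going to B: r_B/(r_B+r_C) = 0.3757.
C_B = 0.3757·C_{A0}·X = 0.3757×1.95×0.273 = 0.200 mol/L.

0.200 mol/L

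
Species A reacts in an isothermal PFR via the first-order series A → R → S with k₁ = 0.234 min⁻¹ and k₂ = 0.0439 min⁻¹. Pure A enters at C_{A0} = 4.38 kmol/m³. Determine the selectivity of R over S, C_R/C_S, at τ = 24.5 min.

The intermediate concentration in a first-order A→B→C sequence is C_R = k₁C_{A0}(e^(−k₁τ) − e^(−k₂τ))/(k₂−k₁).
e^(−k₁τ) = e^(−0.234×24.5) = e^(−5.733) = 0.003237; e^(−k₂τ) = e^(−1.076) = 0.3411.
C_R = 0.234×4.38/(0.0439−0.234) × (0.003237−0.3411) = (-5.391)×(-0.3379) = 1.822 kmol/m³.
C_A = C_{A0}e^(−k₁τ) = 0.01418 kmol/m³, so C_S = C_{A0}−C_A−C_R = 2.544 kmol/m³; C_R/C_S = 0.716.

0.716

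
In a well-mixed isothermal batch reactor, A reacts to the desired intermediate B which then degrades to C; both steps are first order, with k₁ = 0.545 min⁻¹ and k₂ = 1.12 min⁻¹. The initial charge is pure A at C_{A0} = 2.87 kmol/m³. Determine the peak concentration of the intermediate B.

For a first-order series the maximum intermediate yield is C_{B,max}/C_{A0} = (k₁/k₂)^[k₂/(k₂−k₁)].
= (0.545/1.12)^(1.12/(1.12−0.545)) = (0.4866)^(1.948) = 0.2459.
C_{B,max} = 0.2459×2.87 = 0.706 kmol/m³.

0.706 kmol/m³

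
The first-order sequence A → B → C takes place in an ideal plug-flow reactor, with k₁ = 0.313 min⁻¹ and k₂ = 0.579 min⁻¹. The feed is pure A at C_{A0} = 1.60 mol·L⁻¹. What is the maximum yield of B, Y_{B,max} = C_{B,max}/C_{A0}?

For a first-order series the maximum intermediate yield is C_{B,max}/C_{A0} = (k₁/k₂)^[k₂/(k₂−k₁)].
= (0.313/0.579)^(0.579/(0.579−0.313)) = (0.5406)^(2.177) = 0.2621.

0.262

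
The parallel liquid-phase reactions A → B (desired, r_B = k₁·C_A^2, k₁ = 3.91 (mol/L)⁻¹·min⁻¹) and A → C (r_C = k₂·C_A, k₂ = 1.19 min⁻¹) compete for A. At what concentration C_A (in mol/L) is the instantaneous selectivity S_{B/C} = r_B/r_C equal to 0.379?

S_{B/C} = (k₁/k₂)·C_A ⇒ C_A = S·k₂/k₁.
= 0.379×1.19/3.91 = 0.115 mol/L.

0.115 mol/L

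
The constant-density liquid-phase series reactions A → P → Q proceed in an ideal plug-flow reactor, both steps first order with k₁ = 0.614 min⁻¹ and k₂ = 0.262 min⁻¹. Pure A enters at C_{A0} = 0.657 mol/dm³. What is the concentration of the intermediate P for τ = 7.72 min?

0.142 mol/dm³

For first-order series with pure A initially, C_P(τ) = k₁C_{A0}/(k₂−k₁)·(e^(−k₁τ) − e^(−k₂τ)).
e^(−k₁τ) = e^(−0.614×7.72) = e^(−4.740) = 0.008738; e^(−k₂τ) = e^(−2.023) = 0.1323.
C_P = 0.614×0.657/(0.262−0.614) × (0.008738−0.1323) = (-1.146)×(-0.1236) = 0.1416 mol/dm³.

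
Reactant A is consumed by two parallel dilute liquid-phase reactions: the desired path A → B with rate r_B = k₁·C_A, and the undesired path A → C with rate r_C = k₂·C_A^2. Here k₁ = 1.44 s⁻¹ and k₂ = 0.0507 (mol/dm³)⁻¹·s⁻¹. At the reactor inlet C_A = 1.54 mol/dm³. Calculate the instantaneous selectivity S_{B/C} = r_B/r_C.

S_{B/C} = r_B/r_C = (k₁·C_A)/(k₂·C_A^2) = (k₁/k₂)·C_A⁻¹.
= (1.44×1.540) / (0.0507×1.540^2) = 2.218/0.1202 = 18.4.
The undesired path is higher order in A, so low C_A (CSTR or dilute feed) favours B.

18.4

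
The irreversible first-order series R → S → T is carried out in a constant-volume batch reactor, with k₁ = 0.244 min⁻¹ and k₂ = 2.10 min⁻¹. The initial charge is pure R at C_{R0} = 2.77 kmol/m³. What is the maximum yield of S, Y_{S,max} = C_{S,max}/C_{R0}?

0.0876

At the optimum, C_{S,max}/C_{R0} = (k₁/k₂)^[k₂/(k₂−k₁)].
= (0.244/2.10)^(2.10/(2.10−0.244)) = (0.1162)^(1.131) = 0.08755.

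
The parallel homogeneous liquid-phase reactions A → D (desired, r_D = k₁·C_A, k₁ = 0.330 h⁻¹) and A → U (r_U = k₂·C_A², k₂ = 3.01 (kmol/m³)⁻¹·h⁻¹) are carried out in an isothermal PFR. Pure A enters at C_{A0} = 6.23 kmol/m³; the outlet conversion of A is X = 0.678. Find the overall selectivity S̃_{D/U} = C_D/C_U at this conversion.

0.0293

C_A = C_{A0}(1−X) = 2.006 kmol/m³.
Along a PFR/batch, dC_D/dC_A = −r_D/(r_D+r_U) = −k₁/(k₁+k₂·C_A).
Integrating from C_{A0} to C_A: C_D = (0.330/3.01)·ln[(0.330+3.01·6.23)/(0.330+3.01·2.01)] = 0.1096·ln(19.08/6.368) = 0.1203 kmol/m³.
C_U = (C_{A0}−C_A)−C_D = 4.104 kmol/m³; S̃_{D/U} = 0.1203/4.104 = 0.0293.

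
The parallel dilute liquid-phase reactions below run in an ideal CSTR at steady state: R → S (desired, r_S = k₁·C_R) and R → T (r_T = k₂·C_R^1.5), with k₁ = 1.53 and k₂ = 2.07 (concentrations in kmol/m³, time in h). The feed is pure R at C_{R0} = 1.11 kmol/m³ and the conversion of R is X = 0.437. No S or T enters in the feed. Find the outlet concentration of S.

Exit C_R = C_{R0}(1−X) = 1.11×0.563 = 0.6249 kmol/m³.
In a CSTR the entire volume is at exit conditions, so r_S = 1.53×0.6249 = 0.9561 and r_T = 2.07×0.6249^1.5 = 1.023.
Fraction of consumed R going to S: r_S/(r_S+r_T) = 0.4832.
C_S = 0.4832·C_{R0}·X = 0.4832×1.11×0.437 = 0.234 kmol/m³.

0.234 kmol/m³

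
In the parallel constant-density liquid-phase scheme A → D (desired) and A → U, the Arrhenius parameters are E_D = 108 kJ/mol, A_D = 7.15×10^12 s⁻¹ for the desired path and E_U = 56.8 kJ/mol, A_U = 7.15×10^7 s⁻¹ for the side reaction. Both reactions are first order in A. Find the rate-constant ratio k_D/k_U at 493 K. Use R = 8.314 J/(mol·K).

0.376

With equal orders, S_{D/U} = k_D/k_U = (A_D/A_U)·exp[(E_U−E_D)/(RT)].
(E_U−E_D)/(RT) = (56.8−108)×10³/(8.314×493) = -51200/4099 = -12.49.
k_D/k_U = (7.15×10^12/7.15×10^7)·exp(-12.49) = 1.000×10^5 × 3.759×10^-6 = 0.376.
Since E_D > E_U, raising the temperature improves selectivity toward D.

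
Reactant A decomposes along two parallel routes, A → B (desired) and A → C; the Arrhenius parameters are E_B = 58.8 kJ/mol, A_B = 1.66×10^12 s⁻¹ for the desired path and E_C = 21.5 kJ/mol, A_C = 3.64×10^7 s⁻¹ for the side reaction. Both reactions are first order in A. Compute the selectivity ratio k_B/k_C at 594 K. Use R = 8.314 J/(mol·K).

With equal orders, S_{B/C} = k_B/k_C = (A_B/A_C)·exp[(E_C−E_B)/(RT)].
(E_C−E_B)/(RT) = (21.5−58.8)×10³/(8.314×594) = -37300/4939 = -7.553.
k_B/k_C = (1.66×10^12/3.64×10^7)·exp(-7.553) = 45604 × 5.246×10^-4 = 23.9.
Since E_B > E_C, raising the temperature improves selectivity toward B.

23.9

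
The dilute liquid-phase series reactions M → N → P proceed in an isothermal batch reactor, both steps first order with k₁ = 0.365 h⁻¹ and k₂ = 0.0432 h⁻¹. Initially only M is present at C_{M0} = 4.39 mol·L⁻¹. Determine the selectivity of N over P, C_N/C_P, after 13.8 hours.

1.64

The intermediate concentration in a first-order A→B→C sequence is C_N = k₁C_{M0}(e^(−k₁t) − e^(−k₂t))/(k₂−k₁).
e^(−k₁t) = e^(−0.365×13.8) = e^(−5.037) = 0.006493; e^(−k₂t) = e^(−0.5962) = 0.5509.
C_N = 0.365×4.39/(0.0432−0.365) × (0.006493−0.5509) = (-4.979)×(-0.5444) = 2.711 mol·L⁻¹.
C_M = C_{M0}e^(−k₁t) = 0.02851 mol·L⁻¹, so C_P = C_{M0}−C_M−C_N = 1.651 mol·L⁻¹; C_N/C_P = 1.64.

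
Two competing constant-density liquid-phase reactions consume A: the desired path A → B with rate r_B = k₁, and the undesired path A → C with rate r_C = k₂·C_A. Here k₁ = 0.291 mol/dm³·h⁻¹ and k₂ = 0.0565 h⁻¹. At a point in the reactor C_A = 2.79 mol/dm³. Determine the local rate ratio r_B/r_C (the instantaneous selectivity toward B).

1.85

S_{B/C} = r_B/r_C = (k₁)/(k₂·C_A) = (k₁/k₂)·C_A⁻¹.
= (0.291) / (0.0565×2.790) = 0.2910/0.1576 = 1.85.
The undesired path is higher order in A, so low C_A (CSTR or dilute feed) favours B.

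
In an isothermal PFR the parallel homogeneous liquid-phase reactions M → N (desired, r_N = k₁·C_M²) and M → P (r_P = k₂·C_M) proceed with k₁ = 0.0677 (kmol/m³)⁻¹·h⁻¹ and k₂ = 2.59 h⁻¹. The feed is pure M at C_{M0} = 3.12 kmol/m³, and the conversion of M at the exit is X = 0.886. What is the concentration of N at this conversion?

C_M = C_{M0}(1−X) = 0.3557 kmol/m³.
Along a PFR/batch, dC_P/dC_M = −r_P/(r_N+r_P) = −k₂/(k₂+k₁·C_M).
Integrating from C_{M0} to C_M: C_P = (2.59/0.0677)·ln[(2.59+0.0677·3.12)/(2.59+0.0677·0.356)] = 38.26·ln(2.801/2.614) = 2.645 kmol/m³.
Then C_N = (C_{M0}−C_M) − C_P = 2.764 − 2.645 = 0.1191 kmol/m³.

0.119 kmol/m³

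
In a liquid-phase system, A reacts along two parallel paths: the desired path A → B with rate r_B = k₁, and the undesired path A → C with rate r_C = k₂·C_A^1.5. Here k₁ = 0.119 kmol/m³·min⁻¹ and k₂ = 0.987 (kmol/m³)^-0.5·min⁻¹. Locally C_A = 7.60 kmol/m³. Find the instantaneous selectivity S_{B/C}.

0.00575

S_{B/C} = r_B/r_C = (k₁)/(k₂·C_A^1.5) = (k₁/k₂)·C_A^-1.5.
= (0.119) / (0.987×7.600^1.5) = 0.1190/20.68 = 0.00575.
The undesired path is higher order in A, so low C_A (CSTR or dilute feed) favours B.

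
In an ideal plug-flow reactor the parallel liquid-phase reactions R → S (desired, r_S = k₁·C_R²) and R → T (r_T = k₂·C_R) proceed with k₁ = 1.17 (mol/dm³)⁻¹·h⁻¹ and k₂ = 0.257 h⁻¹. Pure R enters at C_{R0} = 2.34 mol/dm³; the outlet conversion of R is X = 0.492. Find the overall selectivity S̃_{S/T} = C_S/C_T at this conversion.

7.77

C_R = C_{R0}(1−X) = 1.189 mol/dm³.
Along a PFR/batch, dC_T/dC_R = −r_T/(r_S+r_T) = −k₂/(k₂+k₁·C_R).
Integrating from C_{R0} to C_R: C_T = (0.257/1.17)·ln[(0.257+1.17·2.34)/(0.257+1.17·1.19)] = 0.2197·ln(2.995/1.648) = 0.1312 mol/dm³.
Then C_S = (C_{R0}−C_R) − C_T = 1.151 − 0.1312 = 1.020 mol/dm³.
S̃_{S/T} = C_S/C_T = 1.020/0.1312 = 7.77.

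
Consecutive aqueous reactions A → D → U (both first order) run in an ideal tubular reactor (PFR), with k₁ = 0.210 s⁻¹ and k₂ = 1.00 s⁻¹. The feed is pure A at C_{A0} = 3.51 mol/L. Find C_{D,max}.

At the optimum, C_{D,max}/C_{A0} = (k₁/k₂)^[k₂/(k₂−k₁)].
= (0.210/1.00)^(1.00/(1.00−0.210)) = (0.2100)^(1.266) = 0.1387.
C_{D,max} = 0.1387×3.51 = 0.487 mol/L.

0.487 mol/L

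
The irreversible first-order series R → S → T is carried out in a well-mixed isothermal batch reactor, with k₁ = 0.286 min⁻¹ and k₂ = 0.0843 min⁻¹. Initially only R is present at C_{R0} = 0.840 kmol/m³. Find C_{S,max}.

Evaluating C_S at t_opt = ln(k₂/k₁)/(k₂−k₁) gives C_{S,max}/C_{R0} = (k₁/k₂)^[k₂/(k₂−k₁)].
= (0.286/0.0843)^(0.0843/(0.0843−0.286)) = (3.393)^(-0.4179) = 0.6002.
C_{S,max} = 0.6002×0.840 = 0.504 kmol/m³.

0.504 kmol/m³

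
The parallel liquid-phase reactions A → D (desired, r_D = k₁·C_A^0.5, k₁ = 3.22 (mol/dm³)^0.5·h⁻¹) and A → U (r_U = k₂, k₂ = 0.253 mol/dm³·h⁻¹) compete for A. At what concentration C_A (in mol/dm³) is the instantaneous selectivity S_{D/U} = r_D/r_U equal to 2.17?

S_{D/U} = (k₁/k₂)·C_A^0.5 ⇒ C_A = (S·k₂/k₁)^(2).
= (2.17×0.253/3.22)^(2) = (0.1705)^(2) = 0.0291 mol/dm³.

0.0291 mol/dm³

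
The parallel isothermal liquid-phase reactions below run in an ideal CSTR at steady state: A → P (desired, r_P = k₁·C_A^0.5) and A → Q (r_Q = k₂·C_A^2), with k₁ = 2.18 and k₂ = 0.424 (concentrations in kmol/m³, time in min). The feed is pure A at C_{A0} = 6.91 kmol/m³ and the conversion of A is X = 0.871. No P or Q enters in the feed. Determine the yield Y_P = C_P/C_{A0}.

Exit C_A = C_{A0}(1−X) = 6.91×0.129 = 0.8914 kmol/m³.
Rates in a CSTR are evaluated at the outlet concentration: r_P = 2.18×0.8914^0.5 = 2.058, r_Q = 0.424×0.8914^2 = 0.3369.
Fraction of consumed A going to P: r_P/(r_P+r_Q) = 0.8593.
C_P = 0.8593·C_{A0}·X = 0.8593×6.91×0.871 = 5.17 kmol/m³; Y_P = C_P/C_{A0} = 0.748.

0.748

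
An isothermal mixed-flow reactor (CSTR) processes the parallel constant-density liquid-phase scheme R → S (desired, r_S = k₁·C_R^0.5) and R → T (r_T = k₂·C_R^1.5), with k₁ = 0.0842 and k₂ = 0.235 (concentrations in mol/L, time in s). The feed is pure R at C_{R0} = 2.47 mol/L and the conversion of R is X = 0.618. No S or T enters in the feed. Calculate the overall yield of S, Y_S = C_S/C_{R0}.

Exit C_R = C_{R0}(1−X) = 2.47×0.382 = 0.9435 mol/L.
In a CSTR the entire volume is at exit conditions, so r_S = 0.0842×0.9435^0.5 = 0.08179 and r_T = 0.235×0.9435^1.5 = 0.2154.
Fraction of consumed R going to S: r_S/(r_S+r_T) = 0.2752.
C_S = 0.2752·C_{R0}·X = 0.2752×2.47×0.618 = 0.420 mol/L; Y_S = C_S/C_{R0} = 0.170.

0.170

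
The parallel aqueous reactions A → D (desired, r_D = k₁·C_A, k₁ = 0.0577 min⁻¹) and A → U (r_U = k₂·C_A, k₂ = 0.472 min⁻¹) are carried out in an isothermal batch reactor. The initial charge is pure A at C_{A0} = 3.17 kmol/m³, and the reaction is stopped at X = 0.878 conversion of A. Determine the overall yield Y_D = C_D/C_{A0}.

0.0956

C_A = C_{A0}(1−X) = 0.3867 kmol/m³.
Both paths are first order in A, so the instantaneous fraction to D is constant: dC_D/d(−C_A) = k₁/(k₁+k₂) = 0.1089.
C_D = 0.1089·(C_{A0}−C_A) = 0.1089×2.783 = 0.303 kmol/m³.
Y_D = C_D/C_{A0} = 0.3032/3.17 = 0.0956.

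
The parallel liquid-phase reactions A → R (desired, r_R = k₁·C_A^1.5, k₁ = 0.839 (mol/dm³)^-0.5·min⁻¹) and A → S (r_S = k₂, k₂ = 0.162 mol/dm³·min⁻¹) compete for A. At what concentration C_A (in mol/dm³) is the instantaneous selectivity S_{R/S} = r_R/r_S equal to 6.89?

1.21 mol/dm³

S_{R/S} = (k₁/k₂)·C_A^1.5 ⇒ C_A = (S·k₂/k₁)^(1/1.5).
= (6.89×0.162/0.839)^(0.6667) = (1.330)^(0.6667) = 1.21 mol/dm³.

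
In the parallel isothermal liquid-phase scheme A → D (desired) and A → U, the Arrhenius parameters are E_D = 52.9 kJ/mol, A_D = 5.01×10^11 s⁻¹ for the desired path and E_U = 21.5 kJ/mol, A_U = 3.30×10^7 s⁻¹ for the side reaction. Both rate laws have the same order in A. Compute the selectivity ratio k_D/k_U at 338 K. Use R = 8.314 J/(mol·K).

With equal orders, S_{D/U} = k_D/k_U = (A_D/A_U)·exp[(E_U−E_D)/(RT)].
(E_U−E_D)/(RT) = (21.5−52.9)×10³/(8.314×338) = -31400/2810 = -11.17.
k_D/k_U = (5.01×10^11/3.30×10^7)·exp(-11.17) = 15182 × 1.404×10^-5 = 0.213.

0.213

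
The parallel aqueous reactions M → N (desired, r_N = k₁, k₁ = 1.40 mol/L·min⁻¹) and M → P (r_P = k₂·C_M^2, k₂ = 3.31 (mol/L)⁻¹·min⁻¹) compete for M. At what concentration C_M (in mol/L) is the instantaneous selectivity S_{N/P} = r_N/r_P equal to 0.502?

S_{N/P} = (k₁/k₂)·C_M^-2 ⇒ C_M = (S·k₂/k₁)^(-0.5).
= (0.502×3.31/1.40)^(-0.5) = (1.187)^(-0.5) = 0.918 mol/L.

0.918 mol/L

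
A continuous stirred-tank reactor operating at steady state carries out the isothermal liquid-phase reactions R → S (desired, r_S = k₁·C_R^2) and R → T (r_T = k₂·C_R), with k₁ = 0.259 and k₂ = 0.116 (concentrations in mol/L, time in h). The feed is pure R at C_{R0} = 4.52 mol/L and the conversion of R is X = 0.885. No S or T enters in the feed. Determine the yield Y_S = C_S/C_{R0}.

0.475

Exit C_R = C_{R0}(1−X) = 4.52×0.115 = 0.5198 mol/L.
A CSTR operates uniformly at the exit composition, giving r_S = 0.06998 and r_T = 0.06030 (each k·C_R^n at C_R = 0.5198).
Fraction of consumed R going to S: r_S/(r_S+r_T) = 0.5372.
C_S = 0.5372·C_{R0}·X = 0.5372×4.52×0.885 = 2.15 mol/L; Y_S = C_S/C_{R0} = 0.475.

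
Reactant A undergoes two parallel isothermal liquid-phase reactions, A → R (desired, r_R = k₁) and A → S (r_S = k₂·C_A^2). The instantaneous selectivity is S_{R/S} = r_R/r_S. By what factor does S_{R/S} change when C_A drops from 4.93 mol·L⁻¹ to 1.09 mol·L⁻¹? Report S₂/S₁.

S_{R/S} = (k₁/k₂)·C_A^-2, so S₂/S₁ = (C_{A,2}/C_{A,1})^-2.
= (1.09/4.93)^(-2) = (0.2211)^(-2) = 20.5.
Selectivity toward R rises as C_A falls — low-concentration operation is favoured.

20.5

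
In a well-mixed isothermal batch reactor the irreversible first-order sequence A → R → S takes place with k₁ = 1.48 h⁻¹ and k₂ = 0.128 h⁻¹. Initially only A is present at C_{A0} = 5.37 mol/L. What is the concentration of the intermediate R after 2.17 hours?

4.22 mol/L

The intermediate concentration in a first-order A→B→C sequence is C_R = k₁C_{A0}(e^(−k₁t) − e^(−k₂t))/(k₂−k₁).
e^(−k₁t) = e^(−1.48×2.17) = e^(−3.212) = 0.04029; e^(−k₂t) = e^(−0.2778) = 0.7575.
C_R = 1.48×5.37/(0.128−1.48) × (0.04029−0.7575) = (-5.878)×(-0.7172) = 4.216 mol/L.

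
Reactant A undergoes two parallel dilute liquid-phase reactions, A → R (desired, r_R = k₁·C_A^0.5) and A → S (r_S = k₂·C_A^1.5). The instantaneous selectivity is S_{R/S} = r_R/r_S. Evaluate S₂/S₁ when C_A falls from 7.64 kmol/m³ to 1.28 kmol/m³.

S_{R/S} = (k₁/k₂)·C_A⁻¹, so S₂/S₁ = (C_{A,2}/C_{A,1})⁻¹.
= 7.64/1.28 = 5.97.
Selectivity toward R rises as C_A falls — low-concentration operation is favoured.

5.97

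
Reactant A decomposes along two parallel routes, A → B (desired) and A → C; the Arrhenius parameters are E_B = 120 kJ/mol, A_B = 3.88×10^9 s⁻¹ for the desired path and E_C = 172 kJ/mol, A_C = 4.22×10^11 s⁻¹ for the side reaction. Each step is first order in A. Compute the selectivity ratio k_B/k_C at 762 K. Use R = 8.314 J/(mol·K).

k_B/k_C = (A_B/A_C)·exp[−(E_B−E_C)/(RT)] = (A_B/A_C)·exp[(E_C−E_B)/(RT)].
(E_C−E_B)/(RT) = (172−120)×10³/(8.314×762) = 52000/6335 = 8.208.
k_B/k_C = (3.88×10^9/4.22×10^11)·exp(8.208) = 0.009194 × 3670 = 33.7.

33.7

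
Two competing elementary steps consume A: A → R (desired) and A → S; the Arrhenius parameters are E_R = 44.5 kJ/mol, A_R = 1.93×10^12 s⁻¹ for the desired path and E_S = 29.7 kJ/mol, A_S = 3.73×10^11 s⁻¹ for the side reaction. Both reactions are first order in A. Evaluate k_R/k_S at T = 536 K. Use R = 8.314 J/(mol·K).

Since both paths have the same order in A, the concentration cancels and S_{R/S} = k_R/k_S = (A_R/A_S)·exp[(E_S−E_R)/(RT)].
(E_S−E_R)/(RT) = (29.7−44.5)×10³/(8.314×536) = -14800/4456 = -3.321.
k_R/k_S = (1.93×10^12/3.73×10^11)·exp(-3.321) = 5.174 × 0.03611 = 0.187.

0.187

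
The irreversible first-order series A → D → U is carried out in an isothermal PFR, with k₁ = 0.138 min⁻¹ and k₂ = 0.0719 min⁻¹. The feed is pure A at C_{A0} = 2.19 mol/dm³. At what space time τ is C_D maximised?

9.86 min

Setting dC_D/dτ = 0 gives τ_opt = ln(k₂/k₁)/(k₂−k₁).
= ln(0.0719/0.138)/(0.0719−0.138) = ln(0.5210)/-0.06610 = -0.6520/-0.06610 = 9.86 min.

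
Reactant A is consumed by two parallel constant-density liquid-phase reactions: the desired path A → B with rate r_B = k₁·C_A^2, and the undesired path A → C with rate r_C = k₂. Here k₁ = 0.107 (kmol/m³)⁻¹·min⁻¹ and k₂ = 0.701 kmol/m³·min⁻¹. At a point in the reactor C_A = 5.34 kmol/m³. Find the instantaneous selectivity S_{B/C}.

S_{B/C} = r_B/r_C = (k₁·C_A^2)/(k₂) = (k₁/k₂)·C_A^2.
= (0.107×5.340^2) / (0.701) = 3.051/0.7010 = 4.35.

4.35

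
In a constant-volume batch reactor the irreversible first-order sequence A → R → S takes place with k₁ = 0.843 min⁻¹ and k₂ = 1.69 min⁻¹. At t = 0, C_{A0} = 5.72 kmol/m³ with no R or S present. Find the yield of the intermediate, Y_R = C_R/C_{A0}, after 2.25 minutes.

0.127

The intermediate concentration in a first-order A→B→C sequence is C_R = k₁C_{A0}(e^(−k₁t) − e^(−k₂t))/(k₂−k₁).
e^(−k₁t) = e^(−0.843×2.25) = e^(−1.897) = 0.1501; e^(−k₂t) = e^(−3.802) = 0.02231.
C_R = 0.843×5.72/(1.69−0.843) × (0.1501−0.02231) = 5.693×0.1277 = 0.7272 kmol/m³.
Y_R = C_R/C_{A0} = 0.7272/5.72 = 0.127.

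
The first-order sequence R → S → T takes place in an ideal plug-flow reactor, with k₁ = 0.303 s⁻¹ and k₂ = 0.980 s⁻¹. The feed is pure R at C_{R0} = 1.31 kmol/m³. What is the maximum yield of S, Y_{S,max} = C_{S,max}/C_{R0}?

For a first-order series the maximum intermediate yield is C_{S,max}/C_{R0} = (k₁/k₂)^[k₂/(k₂−k₁)].
= (0.303/0.980)^(0.980/(0.980−0.303)) = (0.3092)^(1.448) = 0.1828.

0.183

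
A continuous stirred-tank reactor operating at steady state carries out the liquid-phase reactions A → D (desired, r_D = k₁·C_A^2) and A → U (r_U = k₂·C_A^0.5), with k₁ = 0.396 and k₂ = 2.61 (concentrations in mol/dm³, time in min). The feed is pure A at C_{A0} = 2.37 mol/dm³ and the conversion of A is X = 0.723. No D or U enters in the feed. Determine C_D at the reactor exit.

0.128 mol/dm³

Exit C_A = C_{A0}(1−X) = 2.37×0.277 = 0.6565 mol/dm³.
In a CSTR the entire volume is at exit conditions, so r_D = 0.396×0.6565^2 = 0.1707 and r_U = 2.61×0.6565^0.5 = 2.115.
Fraction of consumed A going to D: r_D/(r_D+r_U) = 0.07468.
C_D = 0.07468·C_{A0}·X = 0.07468×2.37×0.723 = 0.128 mol/dm³.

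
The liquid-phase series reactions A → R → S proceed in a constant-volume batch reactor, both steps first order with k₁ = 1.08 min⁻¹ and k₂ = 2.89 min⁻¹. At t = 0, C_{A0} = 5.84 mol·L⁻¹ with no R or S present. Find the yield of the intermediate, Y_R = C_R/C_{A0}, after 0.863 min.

For first-order series with pure A initially, C_R(t) = k₁C_{A0}/(k₂−k₁)·(e^(−k₁t) − e^(−k₂t)).
e^(−k₁t) = e^(−1.08×0.863) = e^(−0.9320) = 0.3937; e^(−k₂t) = e^(−2.494) = 0.08257.
C_R = 1.08×5.84/(2.89−1.08) × (0.3937−0.08257) = 3.485×0.3112 = 1.084 mol·L⁻¹.
Y_R = C_R/C_{A0} = 1.084/5.84 = 0.186.

0.186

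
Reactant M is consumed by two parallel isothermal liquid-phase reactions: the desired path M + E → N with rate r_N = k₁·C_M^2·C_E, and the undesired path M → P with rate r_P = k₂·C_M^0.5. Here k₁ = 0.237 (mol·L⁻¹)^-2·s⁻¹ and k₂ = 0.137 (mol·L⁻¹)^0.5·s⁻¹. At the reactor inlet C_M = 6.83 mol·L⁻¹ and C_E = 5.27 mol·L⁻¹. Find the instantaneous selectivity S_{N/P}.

S_{N/P} = r_N/r_P = (k₁·C_M^2·C_E)/(k₂·C_M^0.5) = (k₁/k₂)·C_M^1.5·C_E.
= (0.237×6.830^2×5.270) / (0.137×6.830^0.5) = 58.26/0.3580 = 163.
Since the desired path is higher order in M, keeping C_M high (PFR or concentrated feed) favours N.

163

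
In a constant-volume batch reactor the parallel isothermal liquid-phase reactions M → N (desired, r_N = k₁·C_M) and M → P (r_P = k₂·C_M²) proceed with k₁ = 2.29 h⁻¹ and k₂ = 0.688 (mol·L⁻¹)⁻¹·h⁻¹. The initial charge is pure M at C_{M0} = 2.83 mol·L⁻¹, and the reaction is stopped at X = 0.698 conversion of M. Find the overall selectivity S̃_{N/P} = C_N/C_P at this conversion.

1.87

C_M = C_{M0}(1−X) = 0.8547 mol·L⁻¹.
Along a PFR/batch, dC_N/dC_M = −r_N/(r_N+r_P) = −k₁/(k₁+k₂·C_M).
Integrating from C_{M0} to C_M: C_N = (2.29/0.688)·ln[(2.29+0.688·2.83)/(2.29+0.688·0.855)] = 3.328·ln(4.237/2.878) = 1.287 mol·L⁻¹.
C_P = (C_{M0}−C_M)−C_N = 0.6880 mol·L⁻¹; S̃_{N/P} = 1.287/0.6880 = 1.87.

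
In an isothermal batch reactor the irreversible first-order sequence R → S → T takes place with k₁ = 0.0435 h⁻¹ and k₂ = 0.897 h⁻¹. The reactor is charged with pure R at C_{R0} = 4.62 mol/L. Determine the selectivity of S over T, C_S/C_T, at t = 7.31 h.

0.157

For first-order series with pure R initially, C_S(t) = k₁C_{R0}/(k₂−k₁)·(e^(−k₁t) − e^(−k₂t)).
e^(−k₁t) = e^(−0.0435×7.31) = e^(−0.3180) = 0.7276; e^(−k₂t) = e^(−6.557) = 0.001420.
C_S = 0.0435×4.62/(0.897−0.0435) × (0.7276−0.001420) = 0.2355×0.7262 = 0.1710 mol/L.
C_R = C_{R0}e^(−k₁t) = 3.362 mol/L, so C_T = C_{R0}−C_R−C_S = 1.087 mol/L; C_S/C_T = 0.157.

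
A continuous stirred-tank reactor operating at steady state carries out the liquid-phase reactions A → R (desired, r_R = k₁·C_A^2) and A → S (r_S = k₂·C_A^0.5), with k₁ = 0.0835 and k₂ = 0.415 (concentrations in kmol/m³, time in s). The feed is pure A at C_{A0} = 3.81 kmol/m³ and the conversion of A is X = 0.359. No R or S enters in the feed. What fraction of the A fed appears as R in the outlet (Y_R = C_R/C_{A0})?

0.156

Exit C_A = C_{A0}(1−X) = 3.81×0.641 = 2.442 kmol/m³.
A CSTR operates uniformly at the exit composition, giving r_R = 0.4980 and r_S = 0.6485 (each k·C_A^n at C_A = 2.442).
Fraction of consumed A going to R: r_R/(r_R+r_S) = 0.4344.
C_R = 0.4344·C_{A0}·X = 0.4344×3.81×0.359 = 0.594 kmol/m³; Y_R = C_R/C_{A0} = 0.156.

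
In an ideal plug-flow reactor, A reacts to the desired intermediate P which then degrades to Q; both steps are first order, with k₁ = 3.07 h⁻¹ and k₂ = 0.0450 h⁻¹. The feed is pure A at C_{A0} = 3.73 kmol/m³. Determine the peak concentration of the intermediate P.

Evaluating C_P at τ_opt = ln(k₂/k₁)/(k₂−k₁) gives C_{P,max}/C_{A0} = (k₁/k₂)^[k₂/(k₂−k₁)].
= (3.07/0.0450)^(0.0450/(0.0450−3.07)) = (68.22)^(-0.01488) = 0.9391.
C_{P,max} = 0.9391×3.73 = 3.50 kmol/m³.

3.50 kmol/m³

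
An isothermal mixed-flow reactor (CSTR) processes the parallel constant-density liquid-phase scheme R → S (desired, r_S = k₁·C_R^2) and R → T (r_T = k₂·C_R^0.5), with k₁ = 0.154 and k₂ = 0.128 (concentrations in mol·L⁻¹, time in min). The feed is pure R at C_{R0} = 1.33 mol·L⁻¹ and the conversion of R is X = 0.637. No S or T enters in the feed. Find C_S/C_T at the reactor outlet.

Exit C_R = C_{R0}(1−X) = 1.33×0.363 = 0.4828 mol·L⁻¹.
In a CSTR the entire volume is at exit conditions, so r_S = 0.154×0.4828^2 = 0.03590 and r_T = 0.128×0.4828^0.5 = 0.08894.
Overall selectivity = C_S/C_T = r_Sτ/(r_Tτ) = r_S/r_T = 0.404.

0.404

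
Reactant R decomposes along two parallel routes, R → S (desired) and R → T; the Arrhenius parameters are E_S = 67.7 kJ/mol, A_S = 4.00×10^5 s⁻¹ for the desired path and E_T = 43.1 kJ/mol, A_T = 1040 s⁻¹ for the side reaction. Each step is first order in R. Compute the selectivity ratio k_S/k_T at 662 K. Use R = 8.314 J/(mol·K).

4.40

Since both paths have the same order in R, the concentration cancels and S_{S/T} = k_S/k_T = (A_S/A_T)·exp[(E_T−E_S)/(RT)].
(E_T−E_S)/(RT) = (43.1−67.7)×10³/(8.314×662) = -24600/5504 = -4.470.
k_S/k_T = (4.00×10^5/1040)·exp(-4.470) = 384.6 × 0.01145 = 4.40.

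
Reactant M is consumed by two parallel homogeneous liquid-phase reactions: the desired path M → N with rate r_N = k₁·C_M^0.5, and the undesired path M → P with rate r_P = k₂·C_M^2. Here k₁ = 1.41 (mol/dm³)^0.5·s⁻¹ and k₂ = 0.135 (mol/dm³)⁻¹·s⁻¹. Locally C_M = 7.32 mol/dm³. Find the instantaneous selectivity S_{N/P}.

0.527

S_{N/P} = r_N/r_P = (k₁·C_M^0.5)/(k₂·C_M^2) = (k₁/k₂)·C_M^-1.5.
= (1.41×7.320^0.5) / (0.135×7.320^2) = 3.815/7.234 = 0.527.
The undesired path is higher order in M, so low C_M (CSTR or dilute feed) favours N.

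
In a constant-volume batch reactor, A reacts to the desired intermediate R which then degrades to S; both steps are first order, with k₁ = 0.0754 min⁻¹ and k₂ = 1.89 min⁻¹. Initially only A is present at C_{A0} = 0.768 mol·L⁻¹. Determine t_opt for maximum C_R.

Setting dC_R/dt = 0 gives t_opt = ln(k₂/k₁)/(k₂−k₁).
= ln(1.89/0.0754)/(1.89−0.0754) = ln(25.07)/1.815 = 3.222/1.815 = 1.78 min.

1.78 min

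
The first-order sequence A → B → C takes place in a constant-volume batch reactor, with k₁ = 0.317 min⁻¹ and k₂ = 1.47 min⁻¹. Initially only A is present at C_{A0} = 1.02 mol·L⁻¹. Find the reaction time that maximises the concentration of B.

The intermediate peaks when r₁ = r₂, i.e. k₁e^(−k₁t) = k₂e^(−k₂t), giving t_opt = ln(k₂/k₁)/(k₂−k₁).
= ln(1.47/0.317)/(1.47−0.317) = ln(4.637)/1.153 = 1.534/1.153 = 1.33 min.

1.33 min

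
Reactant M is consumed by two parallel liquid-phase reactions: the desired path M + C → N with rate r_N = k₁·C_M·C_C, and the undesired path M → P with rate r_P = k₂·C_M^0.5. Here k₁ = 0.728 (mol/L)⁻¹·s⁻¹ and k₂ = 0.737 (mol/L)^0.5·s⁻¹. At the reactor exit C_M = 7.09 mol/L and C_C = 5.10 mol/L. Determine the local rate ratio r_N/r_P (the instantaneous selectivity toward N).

13.4

S_{N/P} = r_N/r_P = (k₁·C_M·C_C)/(k₂·C_M^0.5) = (k₁/k₂)·C_M^0.5·C_C.
= (0.728×7.090×5.100) / (0.737×7.090^0.5) = 26.32/1.962 = 13.4.
Since the desired path is higher order in M, keeping C_M high (PFR or concentrated feed) favours N.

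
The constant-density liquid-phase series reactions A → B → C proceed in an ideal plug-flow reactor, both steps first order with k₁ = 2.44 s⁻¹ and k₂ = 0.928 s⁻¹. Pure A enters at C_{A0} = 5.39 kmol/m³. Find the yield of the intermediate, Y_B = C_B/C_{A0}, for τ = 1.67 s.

For first-order series with pure A initially, C_B(τ) = k₁C_{A0}/(k₂−k₁)·(e^(−k₁τ) − e^(−k₂τ)).
e^(−k₁τ) = e^(−2.44×1.67) = e^(−4.075) = 0.01700; e^(−k₂τ) = e^(−1.550) = 0.2123.
C_B = 2.44×5.39/(0.928−2.44) × (0.01700−0.2123) = (-8.698)×(-0.1953) = 1.699 kmol/m³.
Y_B = C_B/C_{A0} = 1.699/5.39 = 0.315.

0.315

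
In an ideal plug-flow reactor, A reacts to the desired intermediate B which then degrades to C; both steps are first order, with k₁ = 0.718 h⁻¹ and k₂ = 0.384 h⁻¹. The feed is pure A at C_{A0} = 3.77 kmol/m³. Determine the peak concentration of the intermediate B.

For a first-order series the maximum intermediate yield is C_{B,max}/C_{A0} = (k₁/k₂)^[k₂/(k₂−k₁)].
= (0.718/0.384)^(0.384/(0.384−0.718)) = (1.870)^(-1.150) = 0.4870.
C_{B,max} = 0.4870×3.77 = 1.84 kmol/m³.

1.84 kmol/m³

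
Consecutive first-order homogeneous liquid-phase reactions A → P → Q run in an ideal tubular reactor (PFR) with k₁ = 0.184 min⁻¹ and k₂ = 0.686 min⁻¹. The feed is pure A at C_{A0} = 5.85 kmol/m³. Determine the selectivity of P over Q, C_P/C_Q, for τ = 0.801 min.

3.24

Solving the coupled first-order balances gives C_P(τ) = [k₁/(k₂−k₁)]·C_{A0}·(e^(−k₁τ) − e^(−k₂τ)).
e^(−k₁τ) = e^(−0.184×0.801) = e^(−0.1474) = 0.8630; e^(−k₂τ) = e^(−0.5495) = 0.5772.
C_P = 0.184×5.85/(0.686−0.184) × (0.8630−0.5772) = 2.144×0.2857 = 0.6126 kmol/m³.
C_A = C_{A0}e^(−k₁τ) = 5.048 kmol/m³, so C_Q = C_{A0}−C_A−C_P = 0.1890 kmol/m³; C_P/C_Q = 3.24.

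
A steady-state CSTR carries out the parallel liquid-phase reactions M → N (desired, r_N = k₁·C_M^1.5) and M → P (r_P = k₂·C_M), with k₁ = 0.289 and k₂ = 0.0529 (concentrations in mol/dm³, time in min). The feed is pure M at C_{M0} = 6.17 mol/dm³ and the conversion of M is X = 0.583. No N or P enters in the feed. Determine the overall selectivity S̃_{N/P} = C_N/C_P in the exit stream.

Exit C_M = C_{M0}(1−X) = 6.17×0.417 = 2.573 mol/dm³.
In a CSTR the entire volume is at exit conditions, so r_N = 0.289×2.573^1.5 = 1.193 and r_P = 0.0529×2.573 = 0.1361.
Overall selectivity = C_N/C_P = r_Nτ/(r_Pτ) = r_N/r_P = 8.76.

8.76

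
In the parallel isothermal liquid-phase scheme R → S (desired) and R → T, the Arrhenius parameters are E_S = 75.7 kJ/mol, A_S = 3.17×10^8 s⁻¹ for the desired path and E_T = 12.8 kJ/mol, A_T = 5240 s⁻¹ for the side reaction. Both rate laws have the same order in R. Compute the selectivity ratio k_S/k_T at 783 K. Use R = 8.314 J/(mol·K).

With equal orders, S_{S/T} = k_S/k_T = (A_S/A_T)·exp[(E_T−E_S)/(RT)].
(E_T−E_S)/(RT) = (12.8−75.7)×10³/(8.314×783) = -62900/6510 = -9.662.
k_S/k_T = (3.17×10^8/5240)·exp(-9.662) = 60496 × 6.364×10^-5 = 3.85.
Since E_S > E_T, raising the temperature improves selectivity toward S.

3.85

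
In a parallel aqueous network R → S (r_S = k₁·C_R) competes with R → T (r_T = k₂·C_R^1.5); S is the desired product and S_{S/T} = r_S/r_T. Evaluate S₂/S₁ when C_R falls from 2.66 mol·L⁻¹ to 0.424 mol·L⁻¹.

2.50

S_{S/T} = (k₁/k₂)·C_R^-0.5, so S₂/S₁ = (C_{R,2}/C_{R,1})^-0.5.
= (0.424/2.66)^(-0.5) = (0.1594)^(-0.5) = 2.50.
Selectivity toward S rises as C_R falls — low-concentration operation is favoured.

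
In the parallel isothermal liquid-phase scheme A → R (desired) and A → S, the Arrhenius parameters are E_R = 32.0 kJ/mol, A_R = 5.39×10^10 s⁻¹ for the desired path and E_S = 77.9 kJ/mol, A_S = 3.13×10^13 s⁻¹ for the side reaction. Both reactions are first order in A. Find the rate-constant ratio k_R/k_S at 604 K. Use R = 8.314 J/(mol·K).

16.1

With equal orders, S_{R/S} = k_R/k_S = (A_R/A_S)·exp[(E_S−E_R)/(RT)].
(E_S−E_R)/(RT) = (77.9−32.0)×10³/(8.314×604) = 45900/5022 = 9.140.
k_R/k_S = (5.39×10^10/3.13×10^13)·exp(9.140) = 0.001722 × 9325 = 16.1.
Since E_R < E_S, lowering the temperature improves selectivity toward R.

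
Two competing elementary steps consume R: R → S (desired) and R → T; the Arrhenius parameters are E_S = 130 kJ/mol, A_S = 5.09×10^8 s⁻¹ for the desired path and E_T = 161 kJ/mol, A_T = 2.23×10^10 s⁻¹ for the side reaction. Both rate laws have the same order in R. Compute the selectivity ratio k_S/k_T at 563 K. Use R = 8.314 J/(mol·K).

17.2

Since both paths have the same order in R, the concentration cancels and S_{S/T} = k_S/k_T = (A_S/A_T)·exp[(E_T−E_S)/(RT)].
(E_T−E_S)/(RT) = (161−130)×10³/(8.314×563) = 31000/4681 = 6.623.
k_S/k_T = (5.09×10^8/2.23×10^10)·exp(6.623) = 0.02283 × 752.1 = 17.2.
Since E_S < E_T, lowering the temperature improves selectivity toward S.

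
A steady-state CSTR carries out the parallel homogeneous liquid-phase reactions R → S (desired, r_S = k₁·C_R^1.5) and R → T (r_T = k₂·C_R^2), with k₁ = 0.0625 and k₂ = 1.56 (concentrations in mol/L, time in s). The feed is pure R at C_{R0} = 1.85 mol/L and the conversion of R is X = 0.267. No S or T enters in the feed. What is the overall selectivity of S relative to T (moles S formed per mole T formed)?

0.0344

Exit C_R = C_{R0}(1−X) = 1.85×0.733 = 1.356 mol/L.
In a CSTR the entire volume is at exit conditions, so r_S = 0.0625×1.356^1.5 = 0.09869 and r_T = 1.56×1.356^2 = 2.869.
Overall selectivity = C_S/C_T = r_Sτ/(r_Tτ) = r_S/r_T = 0.0344.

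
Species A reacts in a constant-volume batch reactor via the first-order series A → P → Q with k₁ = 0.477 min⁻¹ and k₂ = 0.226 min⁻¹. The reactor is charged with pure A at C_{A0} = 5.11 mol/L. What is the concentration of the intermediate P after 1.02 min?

1.74 mol/L

Solving the coupled first-order balances gives C_P(t) = [k₁/(k₂−k₁)]·C_{A0}·(e^(−k₁t) − e^(−k₂t)).
e^(−k₁t) = e^(−0.477×1.02) = e^(−0.4865) = 0.6147; e^(−k₂t) = e^(−0.2305) = 0.7941.
C_P = 0.477×5.11/(0.226−0.477) × (0.6147−0.7941) = (-9.711)×(-0.1794) = 1.742 mol/L.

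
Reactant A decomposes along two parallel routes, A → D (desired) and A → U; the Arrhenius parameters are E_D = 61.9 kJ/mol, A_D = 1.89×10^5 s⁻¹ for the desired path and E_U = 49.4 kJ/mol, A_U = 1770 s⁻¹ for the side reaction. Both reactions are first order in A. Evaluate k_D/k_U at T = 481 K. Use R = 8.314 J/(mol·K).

k_D/k_U = (A_D/A_U)·exp[−(E_D−E_U)/(RT)] = (A_D/A_U)·exp[(E_U−E_D)/(RT)].
(E_U−E_D)/(RT) = (49.4−61.9)×10³/(8.314×481) = -12500/3999 = -3.126.
k_D/k_U = (1.89×10^5/1770)·exp(-3.126) = 106.8 × 0.04390 = 4.69.

4.69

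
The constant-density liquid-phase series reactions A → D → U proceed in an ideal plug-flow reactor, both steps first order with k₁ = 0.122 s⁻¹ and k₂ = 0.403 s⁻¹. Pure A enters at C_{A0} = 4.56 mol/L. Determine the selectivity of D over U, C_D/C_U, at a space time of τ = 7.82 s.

Solving the coupled first-order balances gives C_D(τ) = [k₁/(k₂−k₁)]·C_{A0}·(e^(−k₁τ) − e^(−k₂τ)).
e^(−k₁τ) = e^(−0.122×7.82) = e^(−0.9540) = 0.3852; e^(−k₂τ) = e^(−3.151) = 0.04279.
C_D = 0.122×4.56/(0.403−0.122) × (0.3852−0.04279) = 1.980×0.3424 = 0.6779 mol/L.
C_A = C_{A0}e^(−k₁τ) = 1.756 mol/L, so C_U = C_{A0}−C_A−C_D = 2.126 mol/L; C_D/C_U = 0.319.

0.319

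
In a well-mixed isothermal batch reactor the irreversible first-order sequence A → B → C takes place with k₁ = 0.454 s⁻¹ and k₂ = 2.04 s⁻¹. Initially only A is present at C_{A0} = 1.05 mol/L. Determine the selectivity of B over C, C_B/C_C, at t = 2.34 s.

The intermediate concentration in a first-order A→B→C sequence is C_B = k₁C_{A0}(e^(−k₁t) − e^(−k₂t))/(k₂−k₁).
e^(−k₁t) = e^(−0.454×2.34) = e^(−1.062) = 0.3456; e^(−k₂t) = e^(−4.774) = 0.008450.
C_B = 0.454×1.05/(2.04−0.454) × (0.3456−0.008450) = 0.3006×0.3372 = 0.1013 mol/L.
C_A = C_{A0}e^(−k₁t) = 0.3629 mol/L, so C_C = C_{A0}−C_A−C_B = 0.5857 mol/L; C_B/C_C = 0.173.

0.173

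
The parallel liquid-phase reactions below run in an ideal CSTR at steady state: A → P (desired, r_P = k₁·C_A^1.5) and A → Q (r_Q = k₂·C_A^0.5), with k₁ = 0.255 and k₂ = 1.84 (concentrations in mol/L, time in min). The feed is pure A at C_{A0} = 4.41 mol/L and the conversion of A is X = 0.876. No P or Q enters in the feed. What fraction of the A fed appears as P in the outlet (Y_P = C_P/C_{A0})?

0.0617

Exit C_A = C_{A0}(1−X) = 4.41×0.124 = 0.5468 mol/L.
In a CSTR the entire volume is at exit conditions, so r_P = 0.255×0.5468^1.5 = 0.1031 and r_Q = 1.84×0.5468^0.5 = 1.361.
Fraction of consumed A going to P: r_P/(r_P+r_Q) = 0.07045.
C_P = 0.07045·C_{A0}·X = 0.07045×4.41×0.876 = 0.272 mol/L; Y_P = C_P/C_{A0} = 0.0617.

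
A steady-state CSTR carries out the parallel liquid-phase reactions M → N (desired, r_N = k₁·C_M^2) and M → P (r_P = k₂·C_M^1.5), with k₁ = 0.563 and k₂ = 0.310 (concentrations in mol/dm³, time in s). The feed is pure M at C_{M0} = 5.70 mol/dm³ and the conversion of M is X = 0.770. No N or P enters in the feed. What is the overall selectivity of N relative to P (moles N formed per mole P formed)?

2.08

Exit C_M = C_{M0}(1−X) = 5.70×0.230 = 1.311 mol/dm³.
In a CSTR the entire volume is at exit conditions, so r_N = 0.563×1.311^2 = 0.9676 and r_P = 0.310×1.311^1.5 = 0.4653.
Overall selectivity = C_N/C_P = r_Nτ/(r_Pτ) = r_N/r_P = 2.08.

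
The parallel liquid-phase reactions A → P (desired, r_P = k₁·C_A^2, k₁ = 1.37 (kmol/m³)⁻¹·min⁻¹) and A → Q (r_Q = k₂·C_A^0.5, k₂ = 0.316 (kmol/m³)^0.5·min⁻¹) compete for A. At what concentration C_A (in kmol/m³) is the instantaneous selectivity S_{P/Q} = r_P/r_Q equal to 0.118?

0.0905 kmol/m³

S_{P/Q} = (k₁/k₂)·C_A^1.5 ⇒ C_A = (S·k₂/k₁)^(1/1.5).
= (0.118×0.316/1.37)^(0.6667) = (0.02722)^(0.6667) = 0.0905 kmol/m³.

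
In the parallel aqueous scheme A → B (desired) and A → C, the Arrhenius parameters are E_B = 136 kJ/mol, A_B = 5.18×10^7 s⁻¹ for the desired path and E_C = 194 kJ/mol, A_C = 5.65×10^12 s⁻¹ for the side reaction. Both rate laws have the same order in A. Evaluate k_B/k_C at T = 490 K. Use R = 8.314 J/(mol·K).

14.0

With equal orders, S_{B/C} = k_B/k_C = (A_B/A_C)·exp[(E_C−E_B)/(RT)].
(E_C−E_B)/(RT) = (194−136)×10³/(8.314×490) = 58000/4074 = 14.24.
k_B/k_C = (5.18×10^7/5.65×10^12)·exp(14.24) = 9.168×10^-6 × 1.524×10^6 = 14.0.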